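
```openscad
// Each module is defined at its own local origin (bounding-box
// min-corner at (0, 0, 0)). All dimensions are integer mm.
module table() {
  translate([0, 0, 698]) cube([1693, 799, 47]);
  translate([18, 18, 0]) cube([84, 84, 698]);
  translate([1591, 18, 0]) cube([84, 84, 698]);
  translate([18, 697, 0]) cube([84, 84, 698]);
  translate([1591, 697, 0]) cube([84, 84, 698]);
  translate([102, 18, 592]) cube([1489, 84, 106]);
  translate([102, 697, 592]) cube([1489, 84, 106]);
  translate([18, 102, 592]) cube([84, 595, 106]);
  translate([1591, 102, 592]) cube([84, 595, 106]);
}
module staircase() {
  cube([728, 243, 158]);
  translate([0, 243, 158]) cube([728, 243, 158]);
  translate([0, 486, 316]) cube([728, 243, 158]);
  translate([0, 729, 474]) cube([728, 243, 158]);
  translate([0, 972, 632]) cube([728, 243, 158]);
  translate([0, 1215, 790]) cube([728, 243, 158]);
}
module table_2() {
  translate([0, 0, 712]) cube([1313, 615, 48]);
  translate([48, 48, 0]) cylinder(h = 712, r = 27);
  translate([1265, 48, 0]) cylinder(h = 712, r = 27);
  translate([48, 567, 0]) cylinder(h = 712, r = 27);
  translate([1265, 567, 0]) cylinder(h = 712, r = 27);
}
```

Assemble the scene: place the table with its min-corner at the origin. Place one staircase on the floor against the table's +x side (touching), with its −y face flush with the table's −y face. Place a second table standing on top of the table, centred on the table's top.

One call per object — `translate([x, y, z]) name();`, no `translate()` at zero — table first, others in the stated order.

table();
translate([1693, 0, 0]) staircase();
translate([190, 92, 745]) table_2();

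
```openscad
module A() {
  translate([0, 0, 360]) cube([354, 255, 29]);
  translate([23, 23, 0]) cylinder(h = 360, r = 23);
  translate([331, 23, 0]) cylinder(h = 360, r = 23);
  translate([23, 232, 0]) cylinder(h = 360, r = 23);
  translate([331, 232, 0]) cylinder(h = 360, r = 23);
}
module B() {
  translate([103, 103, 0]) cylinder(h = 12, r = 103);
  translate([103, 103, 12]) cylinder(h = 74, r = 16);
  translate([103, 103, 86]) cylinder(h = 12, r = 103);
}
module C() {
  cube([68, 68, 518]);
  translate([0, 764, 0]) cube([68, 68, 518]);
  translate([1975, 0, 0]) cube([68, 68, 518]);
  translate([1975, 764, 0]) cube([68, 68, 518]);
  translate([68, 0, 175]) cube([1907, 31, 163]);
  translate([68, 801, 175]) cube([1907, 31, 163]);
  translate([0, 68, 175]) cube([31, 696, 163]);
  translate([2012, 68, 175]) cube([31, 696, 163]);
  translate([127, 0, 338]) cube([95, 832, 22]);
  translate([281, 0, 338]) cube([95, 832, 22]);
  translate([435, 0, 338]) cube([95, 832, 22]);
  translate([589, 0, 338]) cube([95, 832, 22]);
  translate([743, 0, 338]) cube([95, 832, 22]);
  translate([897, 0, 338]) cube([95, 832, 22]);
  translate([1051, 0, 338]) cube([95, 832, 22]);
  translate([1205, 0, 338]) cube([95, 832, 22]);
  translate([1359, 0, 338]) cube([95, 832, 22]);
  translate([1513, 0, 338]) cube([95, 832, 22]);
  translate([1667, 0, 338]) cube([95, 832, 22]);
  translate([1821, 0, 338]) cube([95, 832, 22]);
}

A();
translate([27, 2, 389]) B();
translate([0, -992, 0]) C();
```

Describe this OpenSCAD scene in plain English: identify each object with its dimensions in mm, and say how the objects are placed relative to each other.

A is a four-legged stool. The seat is a 354×255×29 mm slab whose top surface is at z = 389 mm; four round legs, each 46 mm in diameter, run from the floor (z = 0) to the underside of the seat, each leg's axis is inset half a diameter from the nearest pair of seat edges (so the leg's bounding box is flush with the corner).

B is a spool: two coaxial disc flanges of radius 103 mm and thickness 12 mm, joined by a core cylinder of radius 16 mm and height 74 mm. The lower flange rests on z = 0 and the three cylinders share a vertical axis.

C is a bed frame 2043 mm long (x) by 832 mm wide (y). Four 68×68 mm corner posts, 518 mm tall, at the corners of the footprint. Four rails of 31 mm thickness and 163 mm height run between adjacent posts with their undersides at z = 175 mm, their outer faces flush with the outside of the frame (the two x-running rails run between the posts' inner faces; the two y-running rails run between the posts' inner faces). 12 slats, each 95 mm wide (x) and 22 mm thick, lie across the top of the two x-running rails, running the full 832 mm width of the frame in y; the slats are evenly spaced along x between the inner faces of the end posts with equal gaps (rounded down to the nearest mm) at the −x end and between each pair — any rounding remainder accumulates at the +x end.

The spool is on top of the stool. The bed frame is on the floor beside the stool on its −y side.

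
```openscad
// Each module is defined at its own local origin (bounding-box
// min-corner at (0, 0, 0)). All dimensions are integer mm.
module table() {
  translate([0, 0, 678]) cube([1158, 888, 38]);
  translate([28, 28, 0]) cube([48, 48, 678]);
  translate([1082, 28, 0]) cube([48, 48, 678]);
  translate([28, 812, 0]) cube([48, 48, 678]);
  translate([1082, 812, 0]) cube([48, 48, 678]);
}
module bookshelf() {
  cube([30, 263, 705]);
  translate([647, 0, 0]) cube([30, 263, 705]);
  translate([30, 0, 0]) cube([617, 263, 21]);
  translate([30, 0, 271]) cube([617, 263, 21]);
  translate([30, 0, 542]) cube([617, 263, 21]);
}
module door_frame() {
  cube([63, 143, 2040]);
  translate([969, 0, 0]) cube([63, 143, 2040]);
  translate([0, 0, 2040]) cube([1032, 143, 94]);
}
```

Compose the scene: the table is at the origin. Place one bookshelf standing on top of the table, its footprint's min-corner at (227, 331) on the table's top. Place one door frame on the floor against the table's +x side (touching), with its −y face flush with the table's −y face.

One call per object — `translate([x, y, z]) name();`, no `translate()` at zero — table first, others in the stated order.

table();
translate([227, 331, 716]) bookshelf();
translate([1158, 0, 0]) door_frame();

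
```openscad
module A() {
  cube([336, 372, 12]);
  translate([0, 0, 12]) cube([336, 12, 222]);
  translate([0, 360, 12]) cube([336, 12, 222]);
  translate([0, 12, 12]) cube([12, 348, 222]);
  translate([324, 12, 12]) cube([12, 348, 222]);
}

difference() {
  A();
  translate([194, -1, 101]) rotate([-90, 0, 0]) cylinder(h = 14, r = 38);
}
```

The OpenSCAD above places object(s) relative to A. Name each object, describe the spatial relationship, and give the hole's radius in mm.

The subtracted cylinder has r = 38 mm.

A is an open box. The open box has a circular hole through its front wall. The hole's radius is 38 mm.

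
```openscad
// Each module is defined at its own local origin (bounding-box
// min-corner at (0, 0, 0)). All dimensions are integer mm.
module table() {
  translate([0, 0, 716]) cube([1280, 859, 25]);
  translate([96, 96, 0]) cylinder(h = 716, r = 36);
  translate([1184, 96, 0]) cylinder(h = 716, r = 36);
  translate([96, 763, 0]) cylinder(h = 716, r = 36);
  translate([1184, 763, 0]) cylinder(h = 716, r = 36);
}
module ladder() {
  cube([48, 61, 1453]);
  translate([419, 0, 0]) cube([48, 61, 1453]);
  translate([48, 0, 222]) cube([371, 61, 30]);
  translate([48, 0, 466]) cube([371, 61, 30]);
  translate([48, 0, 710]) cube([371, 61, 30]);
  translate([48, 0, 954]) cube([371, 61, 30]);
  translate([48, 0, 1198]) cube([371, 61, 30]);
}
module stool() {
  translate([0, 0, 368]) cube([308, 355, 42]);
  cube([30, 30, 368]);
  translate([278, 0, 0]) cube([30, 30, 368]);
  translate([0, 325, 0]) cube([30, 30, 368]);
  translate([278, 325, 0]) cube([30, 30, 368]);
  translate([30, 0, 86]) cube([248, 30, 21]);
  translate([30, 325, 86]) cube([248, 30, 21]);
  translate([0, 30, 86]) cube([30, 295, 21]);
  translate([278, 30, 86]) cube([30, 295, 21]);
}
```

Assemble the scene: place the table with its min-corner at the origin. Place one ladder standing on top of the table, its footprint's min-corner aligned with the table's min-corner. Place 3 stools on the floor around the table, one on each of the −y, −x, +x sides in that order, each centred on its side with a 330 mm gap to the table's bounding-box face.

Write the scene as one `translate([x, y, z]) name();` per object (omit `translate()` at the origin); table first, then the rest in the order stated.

table();
translate([0, 0, 741]) ladder();
translate([486, -685, 0]) stool();
translate([-638, 252, 0]) stool();
translate([1610, 252, 0]) stool();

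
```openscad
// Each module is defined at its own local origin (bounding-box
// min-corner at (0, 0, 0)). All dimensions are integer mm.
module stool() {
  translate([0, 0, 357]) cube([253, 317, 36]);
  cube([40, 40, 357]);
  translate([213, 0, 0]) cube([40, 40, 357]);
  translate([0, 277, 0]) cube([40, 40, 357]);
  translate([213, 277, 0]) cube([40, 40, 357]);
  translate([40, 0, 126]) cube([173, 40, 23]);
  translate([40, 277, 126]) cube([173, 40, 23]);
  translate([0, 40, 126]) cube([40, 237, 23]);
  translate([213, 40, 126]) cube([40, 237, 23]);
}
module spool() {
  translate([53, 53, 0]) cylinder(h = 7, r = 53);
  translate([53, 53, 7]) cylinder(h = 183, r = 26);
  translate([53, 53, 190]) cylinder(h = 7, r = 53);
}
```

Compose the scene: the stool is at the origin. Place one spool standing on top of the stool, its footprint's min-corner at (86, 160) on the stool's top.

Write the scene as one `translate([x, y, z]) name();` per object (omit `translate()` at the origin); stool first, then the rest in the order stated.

stool();
translate([86, 160, 393]) spool();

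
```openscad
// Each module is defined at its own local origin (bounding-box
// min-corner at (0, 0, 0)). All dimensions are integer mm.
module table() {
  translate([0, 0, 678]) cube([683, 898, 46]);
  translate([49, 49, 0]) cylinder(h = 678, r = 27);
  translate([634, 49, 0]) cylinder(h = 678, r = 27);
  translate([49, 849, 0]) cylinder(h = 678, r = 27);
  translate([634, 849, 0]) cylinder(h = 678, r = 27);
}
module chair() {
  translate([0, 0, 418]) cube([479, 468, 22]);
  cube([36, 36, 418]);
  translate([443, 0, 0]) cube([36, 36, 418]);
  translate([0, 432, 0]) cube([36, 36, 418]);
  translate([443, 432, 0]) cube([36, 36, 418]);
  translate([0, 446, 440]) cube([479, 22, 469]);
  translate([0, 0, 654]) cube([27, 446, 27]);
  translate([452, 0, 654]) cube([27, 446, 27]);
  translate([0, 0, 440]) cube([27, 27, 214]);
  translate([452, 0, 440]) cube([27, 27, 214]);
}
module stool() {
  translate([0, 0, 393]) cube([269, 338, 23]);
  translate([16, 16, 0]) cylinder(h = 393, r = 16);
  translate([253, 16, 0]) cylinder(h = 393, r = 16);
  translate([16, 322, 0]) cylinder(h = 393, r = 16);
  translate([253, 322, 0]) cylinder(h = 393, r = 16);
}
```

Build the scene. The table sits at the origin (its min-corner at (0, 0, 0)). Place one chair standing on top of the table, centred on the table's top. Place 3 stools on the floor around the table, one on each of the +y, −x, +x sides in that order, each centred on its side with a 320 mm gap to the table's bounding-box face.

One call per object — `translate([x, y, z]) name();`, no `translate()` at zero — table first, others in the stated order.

table();
translate([102, 215, 724]) chair();
translate([207, 1218, 0]) stool();
translate([-589, 280, 0]) stool();
translate([1003, 280, 0]) stool();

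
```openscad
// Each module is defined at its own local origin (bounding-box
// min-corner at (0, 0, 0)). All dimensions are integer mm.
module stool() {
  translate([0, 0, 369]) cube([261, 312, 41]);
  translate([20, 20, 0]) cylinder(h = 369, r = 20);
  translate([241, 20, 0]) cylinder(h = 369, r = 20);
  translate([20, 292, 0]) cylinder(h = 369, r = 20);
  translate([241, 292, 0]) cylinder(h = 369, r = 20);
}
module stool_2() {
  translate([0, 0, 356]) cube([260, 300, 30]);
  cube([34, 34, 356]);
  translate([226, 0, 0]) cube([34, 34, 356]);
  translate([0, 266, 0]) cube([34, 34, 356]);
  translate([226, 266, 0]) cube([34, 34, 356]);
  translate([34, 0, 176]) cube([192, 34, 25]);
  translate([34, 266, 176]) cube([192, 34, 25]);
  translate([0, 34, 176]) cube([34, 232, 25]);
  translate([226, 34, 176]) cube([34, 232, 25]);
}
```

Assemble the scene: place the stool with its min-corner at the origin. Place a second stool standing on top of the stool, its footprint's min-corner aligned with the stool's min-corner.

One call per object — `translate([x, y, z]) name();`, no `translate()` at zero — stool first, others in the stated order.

stool();
translate([0, 0, 410]) stool_2();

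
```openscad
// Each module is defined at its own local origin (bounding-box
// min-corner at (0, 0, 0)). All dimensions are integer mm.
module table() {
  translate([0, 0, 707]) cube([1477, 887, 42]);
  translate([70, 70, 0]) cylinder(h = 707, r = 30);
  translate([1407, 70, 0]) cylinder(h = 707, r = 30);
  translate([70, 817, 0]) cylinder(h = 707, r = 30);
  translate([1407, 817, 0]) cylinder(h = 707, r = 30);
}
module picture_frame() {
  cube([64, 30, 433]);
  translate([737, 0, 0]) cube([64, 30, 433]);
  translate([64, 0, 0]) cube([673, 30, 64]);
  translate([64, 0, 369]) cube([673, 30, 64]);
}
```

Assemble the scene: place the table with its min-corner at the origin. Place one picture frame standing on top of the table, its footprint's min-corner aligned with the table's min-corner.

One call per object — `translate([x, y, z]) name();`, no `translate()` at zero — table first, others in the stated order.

table();
translate([0, 0, 749]) picture_frame();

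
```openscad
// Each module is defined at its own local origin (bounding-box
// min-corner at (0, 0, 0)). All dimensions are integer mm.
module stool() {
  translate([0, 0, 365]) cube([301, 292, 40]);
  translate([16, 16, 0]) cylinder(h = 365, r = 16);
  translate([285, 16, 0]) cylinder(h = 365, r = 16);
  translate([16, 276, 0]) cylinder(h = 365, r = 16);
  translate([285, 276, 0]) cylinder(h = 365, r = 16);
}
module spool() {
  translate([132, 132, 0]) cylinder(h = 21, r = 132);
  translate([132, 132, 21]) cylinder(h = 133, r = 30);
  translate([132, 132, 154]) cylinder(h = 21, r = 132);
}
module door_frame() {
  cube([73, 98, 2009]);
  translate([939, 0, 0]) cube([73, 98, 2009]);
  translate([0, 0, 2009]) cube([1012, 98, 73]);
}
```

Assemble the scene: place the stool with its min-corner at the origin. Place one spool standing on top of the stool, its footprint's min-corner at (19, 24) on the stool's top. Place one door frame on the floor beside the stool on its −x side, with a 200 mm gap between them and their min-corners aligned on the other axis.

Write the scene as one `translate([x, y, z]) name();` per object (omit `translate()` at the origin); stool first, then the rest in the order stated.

stool();
translate([19, 24, 405]) spool();
translate([-1212, 0, 0]) door_frame();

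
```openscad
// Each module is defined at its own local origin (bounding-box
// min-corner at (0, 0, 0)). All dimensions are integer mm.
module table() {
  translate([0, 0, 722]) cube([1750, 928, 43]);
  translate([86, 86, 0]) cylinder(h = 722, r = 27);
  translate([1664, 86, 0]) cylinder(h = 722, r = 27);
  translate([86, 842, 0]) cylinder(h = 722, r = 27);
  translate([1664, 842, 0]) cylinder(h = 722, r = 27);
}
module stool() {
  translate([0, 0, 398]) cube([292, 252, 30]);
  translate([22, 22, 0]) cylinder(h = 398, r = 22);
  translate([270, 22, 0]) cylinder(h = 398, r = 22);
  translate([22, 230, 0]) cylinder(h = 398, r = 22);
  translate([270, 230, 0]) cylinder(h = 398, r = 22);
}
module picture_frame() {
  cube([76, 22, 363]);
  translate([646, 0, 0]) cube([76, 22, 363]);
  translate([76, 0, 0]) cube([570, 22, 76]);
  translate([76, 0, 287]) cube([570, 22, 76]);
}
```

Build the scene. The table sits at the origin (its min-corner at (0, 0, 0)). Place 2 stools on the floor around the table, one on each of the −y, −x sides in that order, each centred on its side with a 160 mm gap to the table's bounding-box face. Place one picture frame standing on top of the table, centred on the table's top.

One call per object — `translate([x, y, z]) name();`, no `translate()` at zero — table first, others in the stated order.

table();
translate([729, -412, 0]) stool();
translate([-452, 338, 0]) stool();
translate([514, 453, 765]) picture_frame();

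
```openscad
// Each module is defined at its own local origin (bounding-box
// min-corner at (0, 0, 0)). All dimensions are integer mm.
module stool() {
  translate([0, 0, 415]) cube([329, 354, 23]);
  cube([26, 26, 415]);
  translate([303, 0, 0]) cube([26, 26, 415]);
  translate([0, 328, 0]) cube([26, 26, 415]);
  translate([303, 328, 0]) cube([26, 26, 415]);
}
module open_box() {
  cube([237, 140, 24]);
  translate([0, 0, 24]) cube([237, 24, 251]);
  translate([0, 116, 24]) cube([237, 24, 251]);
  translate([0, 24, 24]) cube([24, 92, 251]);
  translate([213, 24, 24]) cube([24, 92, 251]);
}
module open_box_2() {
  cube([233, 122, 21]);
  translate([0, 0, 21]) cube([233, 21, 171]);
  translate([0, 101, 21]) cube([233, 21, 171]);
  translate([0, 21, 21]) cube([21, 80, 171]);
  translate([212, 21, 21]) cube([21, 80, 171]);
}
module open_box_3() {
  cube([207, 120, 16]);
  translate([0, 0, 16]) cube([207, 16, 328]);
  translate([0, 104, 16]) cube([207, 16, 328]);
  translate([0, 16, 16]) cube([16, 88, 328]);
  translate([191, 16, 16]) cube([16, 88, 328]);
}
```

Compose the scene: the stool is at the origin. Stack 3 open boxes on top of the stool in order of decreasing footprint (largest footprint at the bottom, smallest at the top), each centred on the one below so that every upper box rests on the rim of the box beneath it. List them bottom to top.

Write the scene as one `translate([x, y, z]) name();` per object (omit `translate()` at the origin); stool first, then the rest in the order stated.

stool();
translate([46, 107, 438]) open_box();
translate([48, 116, 713]) open_box_2();
translate([61, 117, 905]) open_box_3();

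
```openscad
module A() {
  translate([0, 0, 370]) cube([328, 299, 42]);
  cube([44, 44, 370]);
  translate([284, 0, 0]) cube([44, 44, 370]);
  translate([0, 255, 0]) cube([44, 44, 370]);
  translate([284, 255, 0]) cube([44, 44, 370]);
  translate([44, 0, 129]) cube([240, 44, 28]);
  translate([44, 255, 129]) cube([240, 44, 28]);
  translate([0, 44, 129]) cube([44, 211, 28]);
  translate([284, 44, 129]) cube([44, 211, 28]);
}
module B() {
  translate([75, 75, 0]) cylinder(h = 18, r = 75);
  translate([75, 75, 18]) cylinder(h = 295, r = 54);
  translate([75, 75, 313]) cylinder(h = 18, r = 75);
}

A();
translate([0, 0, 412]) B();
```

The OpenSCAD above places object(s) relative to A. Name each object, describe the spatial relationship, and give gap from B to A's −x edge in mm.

A is a stool. B is a spool. The spool is on top of the stool. The gap from the spool to the stool's −x edge is 0 mm.

The spool's min-x is at 0; the stool's min-x is 0; gap = 0 mm.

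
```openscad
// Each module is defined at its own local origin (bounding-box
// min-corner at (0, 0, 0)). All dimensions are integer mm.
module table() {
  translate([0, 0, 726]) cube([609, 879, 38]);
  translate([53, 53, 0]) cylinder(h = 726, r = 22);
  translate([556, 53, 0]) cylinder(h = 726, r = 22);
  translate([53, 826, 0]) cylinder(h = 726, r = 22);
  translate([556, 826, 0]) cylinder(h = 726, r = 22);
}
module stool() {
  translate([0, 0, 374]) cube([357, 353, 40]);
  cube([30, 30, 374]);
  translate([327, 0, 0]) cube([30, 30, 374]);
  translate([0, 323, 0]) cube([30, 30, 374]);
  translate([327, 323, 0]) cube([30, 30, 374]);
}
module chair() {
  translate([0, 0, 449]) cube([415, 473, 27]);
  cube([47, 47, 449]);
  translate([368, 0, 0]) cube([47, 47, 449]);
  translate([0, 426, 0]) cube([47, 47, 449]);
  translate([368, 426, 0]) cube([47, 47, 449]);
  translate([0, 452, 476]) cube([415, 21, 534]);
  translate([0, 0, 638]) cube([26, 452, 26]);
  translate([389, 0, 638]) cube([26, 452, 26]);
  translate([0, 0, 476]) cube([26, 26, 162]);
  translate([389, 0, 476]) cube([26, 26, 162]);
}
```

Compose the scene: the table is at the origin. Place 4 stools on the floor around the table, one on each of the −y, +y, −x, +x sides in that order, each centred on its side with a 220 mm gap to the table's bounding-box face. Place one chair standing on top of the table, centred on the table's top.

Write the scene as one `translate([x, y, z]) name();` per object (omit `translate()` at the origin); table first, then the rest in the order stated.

table();
translate([126, -573, 0]) stool();
translate([126, 1099, 0]) stool();
translate([-577, 263, 0]) stool();
translate([829, 263, 0]) stool();
translate([97, 203, 764]) chair();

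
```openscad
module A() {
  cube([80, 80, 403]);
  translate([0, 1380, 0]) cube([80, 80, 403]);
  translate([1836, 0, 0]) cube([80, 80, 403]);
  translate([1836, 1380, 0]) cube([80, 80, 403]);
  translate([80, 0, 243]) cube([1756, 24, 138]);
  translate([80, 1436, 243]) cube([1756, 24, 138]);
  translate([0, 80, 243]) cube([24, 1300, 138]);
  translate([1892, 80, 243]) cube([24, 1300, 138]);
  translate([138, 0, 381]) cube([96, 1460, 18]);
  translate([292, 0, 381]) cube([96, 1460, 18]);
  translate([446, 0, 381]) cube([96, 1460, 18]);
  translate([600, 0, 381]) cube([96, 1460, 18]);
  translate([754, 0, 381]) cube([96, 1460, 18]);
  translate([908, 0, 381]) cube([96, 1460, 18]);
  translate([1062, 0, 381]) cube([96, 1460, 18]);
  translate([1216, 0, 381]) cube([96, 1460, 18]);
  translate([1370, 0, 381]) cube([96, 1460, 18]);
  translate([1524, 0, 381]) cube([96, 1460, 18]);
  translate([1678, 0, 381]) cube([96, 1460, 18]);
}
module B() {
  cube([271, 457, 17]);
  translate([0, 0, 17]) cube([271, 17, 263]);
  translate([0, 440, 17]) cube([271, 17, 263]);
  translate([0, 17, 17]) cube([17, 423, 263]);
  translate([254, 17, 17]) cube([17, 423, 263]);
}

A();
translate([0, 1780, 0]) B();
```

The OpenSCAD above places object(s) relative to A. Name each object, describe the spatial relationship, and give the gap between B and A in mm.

The open box's nearest face is 320 mm from the bed frame's +y face.

A is a bed frame. B is an open box. The open box is on the floor beside the bed frame on its +y side. The gap between the open box and the bed frame is 320 mm.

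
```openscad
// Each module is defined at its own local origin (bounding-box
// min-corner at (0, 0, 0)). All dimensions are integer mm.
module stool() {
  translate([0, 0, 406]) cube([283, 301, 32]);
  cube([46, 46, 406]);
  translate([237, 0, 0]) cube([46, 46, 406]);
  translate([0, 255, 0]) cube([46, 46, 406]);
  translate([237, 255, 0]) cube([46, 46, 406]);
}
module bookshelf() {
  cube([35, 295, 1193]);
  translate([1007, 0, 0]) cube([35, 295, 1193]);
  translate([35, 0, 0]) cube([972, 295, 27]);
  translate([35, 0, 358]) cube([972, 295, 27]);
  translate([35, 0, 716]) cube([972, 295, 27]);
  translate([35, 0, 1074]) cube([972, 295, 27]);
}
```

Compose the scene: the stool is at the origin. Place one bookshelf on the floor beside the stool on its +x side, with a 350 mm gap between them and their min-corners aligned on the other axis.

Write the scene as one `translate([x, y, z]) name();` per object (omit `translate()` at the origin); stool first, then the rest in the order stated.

stool();
translate([633, 0, 0]) bookshelf();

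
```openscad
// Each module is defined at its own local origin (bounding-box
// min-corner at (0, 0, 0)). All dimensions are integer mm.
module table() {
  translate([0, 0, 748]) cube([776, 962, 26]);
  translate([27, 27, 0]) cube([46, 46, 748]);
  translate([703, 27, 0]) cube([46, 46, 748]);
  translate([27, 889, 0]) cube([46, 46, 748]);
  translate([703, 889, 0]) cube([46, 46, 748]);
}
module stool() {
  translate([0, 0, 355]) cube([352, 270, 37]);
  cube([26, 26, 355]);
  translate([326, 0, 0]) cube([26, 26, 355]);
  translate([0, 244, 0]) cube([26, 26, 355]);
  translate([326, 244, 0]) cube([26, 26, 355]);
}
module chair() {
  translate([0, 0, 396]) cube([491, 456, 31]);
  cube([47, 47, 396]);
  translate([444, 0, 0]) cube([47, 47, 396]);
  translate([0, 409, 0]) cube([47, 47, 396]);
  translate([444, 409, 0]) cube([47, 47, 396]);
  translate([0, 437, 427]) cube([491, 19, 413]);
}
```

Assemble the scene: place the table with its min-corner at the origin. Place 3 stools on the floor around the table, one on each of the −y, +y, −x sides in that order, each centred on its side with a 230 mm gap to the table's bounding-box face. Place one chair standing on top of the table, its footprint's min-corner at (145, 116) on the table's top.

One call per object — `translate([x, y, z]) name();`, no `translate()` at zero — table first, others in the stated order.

table();
translate([212, -500, 0]) stool();
translate([212, 1192, 0]) stool();
translate([-582, 346, 0]) stool();
translate([145, 116, 774]) chair();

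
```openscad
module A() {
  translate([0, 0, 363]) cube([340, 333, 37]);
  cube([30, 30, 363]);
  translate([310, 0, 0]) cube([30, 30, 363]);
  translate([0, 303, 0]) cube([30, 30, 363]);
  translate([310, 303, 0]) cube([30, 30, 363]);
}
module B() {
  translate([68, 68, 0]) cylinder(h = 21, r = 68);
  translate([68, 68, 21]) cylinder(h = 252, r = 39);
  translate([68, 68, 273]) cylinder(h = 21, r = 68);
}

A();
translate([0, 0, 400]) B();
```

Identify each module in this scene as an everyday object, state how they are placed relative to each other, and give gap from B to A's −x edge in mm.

A is a stool. B is a spool. The spool is on top of the stool. The gap from the spool to the stool's −x edge is 0 mm.

The spool's min-x is at 0; the stool's min-x is 0; gap = 0 mm.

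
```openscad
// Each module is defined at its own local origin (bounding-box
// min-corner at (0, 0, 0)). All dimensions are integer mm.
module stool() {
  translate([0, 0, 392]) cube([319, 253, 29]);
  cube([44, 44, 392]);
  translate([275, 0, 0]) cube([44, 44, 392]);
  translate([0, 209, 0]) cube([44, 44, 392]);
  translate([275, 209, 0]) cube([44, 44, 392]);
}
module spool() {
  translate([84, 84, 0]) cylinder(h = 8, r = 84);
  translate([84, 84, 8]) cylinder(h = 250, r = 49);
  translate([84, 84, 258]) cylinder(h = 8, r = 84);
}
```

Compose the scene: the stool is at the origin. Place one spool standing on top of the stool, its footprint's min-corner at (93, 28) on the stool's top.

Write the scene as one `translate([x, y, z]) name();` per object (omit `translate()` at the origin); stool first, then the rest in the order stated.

stool();
translate([93, 28, 421]) spool();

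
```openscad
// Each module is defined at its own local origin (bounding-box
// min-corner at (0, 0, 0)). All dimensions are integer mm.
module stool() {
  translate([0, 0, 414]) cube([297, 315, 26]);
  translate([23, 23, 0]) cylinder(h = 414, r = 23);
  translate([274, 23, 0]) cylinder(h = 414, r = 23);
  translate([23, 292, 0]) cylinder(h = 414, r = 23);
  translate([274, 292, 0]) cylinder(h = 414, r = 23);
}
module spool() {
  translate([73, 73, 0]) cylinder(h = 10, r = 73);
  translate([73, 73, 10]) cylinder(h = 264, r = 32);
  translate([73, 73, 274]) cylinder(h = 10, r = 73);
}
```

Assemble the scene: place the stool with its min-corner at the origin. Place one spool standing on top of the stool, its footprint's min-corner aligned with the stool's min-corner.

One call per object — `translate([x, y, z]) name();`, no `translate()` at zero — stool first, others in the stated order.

stool();
translate([0, 0, 440]) spool();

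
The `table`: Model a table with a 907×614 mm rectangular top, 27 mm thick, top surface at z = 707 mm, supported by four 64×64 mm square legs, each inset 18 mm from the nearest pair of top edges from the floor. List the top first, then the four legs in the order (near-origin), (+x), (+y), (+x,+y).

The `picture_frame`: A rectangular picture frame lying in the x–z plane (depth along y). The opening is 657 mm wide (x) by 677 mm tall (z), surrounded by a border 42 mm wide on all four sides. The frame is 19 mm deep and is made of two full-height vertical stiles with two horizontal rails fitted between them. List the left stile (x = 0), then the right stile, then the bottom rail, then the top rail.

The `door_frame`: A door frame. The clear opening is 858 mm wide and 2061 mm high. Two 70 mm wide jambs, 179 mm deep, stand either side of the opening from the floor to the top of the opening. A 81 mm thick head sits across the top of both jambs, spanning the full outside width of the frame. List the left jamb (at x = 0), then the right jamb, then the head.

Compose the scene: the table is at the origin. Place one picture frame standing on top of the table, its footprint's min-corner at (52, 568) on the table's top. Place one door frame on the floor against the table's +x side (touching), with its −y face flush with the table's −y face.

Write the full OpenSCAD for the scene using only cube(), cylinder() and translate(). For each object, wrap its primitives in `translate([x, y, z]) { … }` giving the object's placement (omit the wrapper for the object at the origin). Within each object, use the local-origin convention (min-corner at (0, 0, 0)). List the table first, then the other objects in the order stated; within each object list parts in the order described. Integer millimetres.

translate([0, 0, 680]) cube([907, 614, 27]);
translate([18, 18, 0]) cube([64, 64, 680]);
translate([825, 18, 0]) cube([64, 64, 680]);
translate([18, 532, 0]) cube([64, 64, 680]);
translate([825, 532, 0]) cube([64, 64, 680]);
translate([52, 568, 707]) {
  cube([42, 19, 761]);
  translate([699, 0, 0]) cube([42, 19, 761]);
  translate([42, 0, 0]) cube([657, 19, 42]);
  translate([42, 0, 719]) cube([657, 19, 42]);
}
translate([907, 0, 0]) {
  cube([70, 179, 2061]);
  translate([928, 0, 0]) cube([70, 179, 2061]);
  translate([0, 0, 2061]) cube([998, 179, 81]);
}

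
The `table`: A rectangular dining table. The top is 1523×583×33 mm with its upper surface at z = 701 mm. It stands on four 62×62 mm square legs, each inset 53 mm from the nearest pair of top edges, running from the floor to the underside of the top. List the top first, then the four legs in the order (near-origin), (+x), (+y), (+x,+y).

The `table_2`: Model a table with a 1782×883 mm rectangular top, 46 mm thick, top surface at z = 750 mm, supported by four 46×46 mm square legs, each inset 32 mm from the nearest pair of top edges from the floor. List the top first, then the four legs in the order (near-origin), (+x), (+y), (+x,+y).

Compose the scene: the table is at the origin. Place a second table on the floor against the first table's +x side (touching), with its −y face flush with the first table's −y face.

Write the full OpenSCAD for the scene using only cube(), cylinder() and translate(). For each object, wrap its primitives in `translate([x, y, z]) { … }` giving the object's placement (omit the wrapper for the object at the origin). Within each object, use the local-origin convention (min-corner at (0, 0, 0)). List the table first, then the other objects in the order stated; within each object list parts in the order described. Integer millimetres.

translate([0, 0, 668]) cube([1523, 583, 33]);
translate([53, 53, 0]) cube([62, 62, 668]);
translate([1408, 53, 0]) cube([62, 62, 668]);
translate([53, 468, 0]) cube([62, 62, 668]);
translate([1408, 468, 0]) cube([62, 62, 668]);
translate([1523, 0, 0]) {
  translate([0, 0, 704]) cube([1782, 883, 46]);
  translate([32, 32, 0]) cube([46, 46, 704]);
  translate([1704, 32, 0]) cube([46, 46, 704]);
  translate([32, 805, 0]) cube([46, 46, 704]);
  translate([1704, 805, 0]) cube([46, 46, 704]);
}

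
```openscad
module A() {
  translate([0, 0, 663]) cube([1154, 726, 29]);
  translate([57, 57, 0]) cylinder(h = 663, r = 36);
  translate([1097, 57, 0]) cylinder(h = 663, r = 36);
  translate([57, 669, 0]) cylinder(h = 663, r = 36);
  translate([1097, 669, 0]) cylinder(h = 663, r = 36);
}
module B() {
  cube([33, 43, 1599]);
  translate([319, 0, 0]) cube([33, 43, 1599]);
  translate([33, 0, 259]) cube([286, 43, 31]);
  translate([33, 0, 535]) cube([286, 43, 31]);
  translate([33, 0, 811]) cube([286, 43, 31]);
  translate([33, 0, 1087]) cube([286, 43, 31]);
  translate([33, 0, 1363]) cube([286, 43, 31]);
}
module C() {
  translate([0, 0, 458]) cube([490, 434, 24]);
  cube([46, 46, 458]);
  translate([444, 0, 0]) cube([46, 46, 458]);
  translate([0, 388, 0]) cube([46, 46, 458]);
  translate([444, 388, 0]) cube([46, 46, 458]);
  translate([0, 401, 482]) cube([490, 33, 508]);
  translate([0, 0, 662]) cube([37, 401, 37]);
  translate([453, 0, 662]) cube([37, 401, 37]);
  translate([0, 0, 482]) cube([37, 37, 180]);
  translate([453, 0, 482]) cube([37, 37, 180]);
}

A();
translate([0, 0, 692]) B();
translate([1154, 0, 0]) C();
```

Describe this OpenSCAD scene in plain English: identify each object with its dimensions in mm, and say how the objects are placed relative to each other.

A is a table with a 1154×726 mm rectangular top, 29 mm thick, top surface at z = 692 mm, supported by four round legs of 72 mm diameter, each leg's bounding box inset 21 mm from the nearest pair of top edges, running from the floor.

B is a straight ladder. Two 33×43 mm vertical rails, 1599 mm tall, stand 352 mm apart (outside-to-outside) with their front faces coplanar on the −y side. 5 rungs, each 43 mm deep and 31 mm tall, span between the inner faces of the rails, front faces flush with the rails. The lowest rung's underside is at z = 259 mm and rungs are spaced 276 mm apart (underside to underside).

C is a chair. The seat is a 490×434×24 mm slab with its top at z = 482 mm, on four 46×46 mm corner legs (flush with the seat edges, standing on z = 0). A flat backrest 33 mm thick, 508 mm tall, spans the full seat width and rises from the seat top along its +y edge, rear face flush with the rear of the seat. Two armrests of 37×37 mm section run along each side from the seat's front edge to the front of the backrest, top faces 217 mm above the seat top and outer faces flush with the seat's x-edges; a 37×37 mm post under the front of each armrest stands on the seat at the front corner.

The ladder is on top of the table. The chair is against the table's +x side, with their −y faces flush.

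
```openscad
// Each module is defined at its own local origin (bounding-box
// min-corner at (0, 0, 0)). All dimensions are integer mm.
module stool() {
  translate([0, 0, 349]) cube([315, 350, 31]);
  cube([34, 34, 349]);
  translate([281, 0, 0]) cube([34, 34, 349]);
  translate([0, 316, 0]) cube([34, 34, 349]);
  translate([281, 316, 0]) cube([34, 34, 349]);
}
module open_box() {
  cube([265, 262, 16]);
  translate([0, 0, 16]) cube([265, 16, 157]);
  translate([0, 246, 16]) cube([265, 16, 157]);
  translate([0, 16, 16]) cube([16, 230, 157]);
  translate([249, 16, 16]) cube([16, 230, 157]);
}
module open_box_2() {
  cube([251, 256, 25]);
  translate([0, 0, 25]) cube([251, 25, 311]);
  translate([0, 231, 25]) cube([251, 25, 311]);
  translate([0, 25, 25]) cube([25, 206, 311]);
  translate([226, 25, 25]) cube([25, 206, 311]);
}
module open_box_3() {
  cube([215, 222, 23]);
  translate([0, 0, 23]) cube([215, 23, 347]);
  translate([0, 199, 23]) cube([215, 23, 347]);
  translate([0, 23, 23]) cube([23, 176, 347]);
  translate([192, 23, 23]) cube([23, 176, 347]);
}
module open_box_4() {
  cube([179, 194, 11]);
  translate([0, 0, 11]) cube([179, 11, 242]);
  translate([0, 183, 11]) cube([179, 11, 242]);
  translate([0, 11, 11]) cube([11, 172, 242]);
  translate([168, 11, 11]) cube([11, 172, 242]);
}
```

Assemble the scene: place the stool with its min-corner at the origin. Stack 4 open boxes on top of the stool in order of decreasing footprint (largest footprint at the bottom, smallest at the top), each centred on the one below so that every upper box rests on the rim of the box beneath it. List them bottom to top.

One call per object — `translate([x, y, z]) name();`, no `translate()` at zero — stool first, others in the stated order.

stool();
translate([25, 44, 380]) open_box();
translate([32, 47, 553]) open_box_2();
translate([50, 64, 889]) open_box_3();
translate([68, 78, 1259]) open_box_4();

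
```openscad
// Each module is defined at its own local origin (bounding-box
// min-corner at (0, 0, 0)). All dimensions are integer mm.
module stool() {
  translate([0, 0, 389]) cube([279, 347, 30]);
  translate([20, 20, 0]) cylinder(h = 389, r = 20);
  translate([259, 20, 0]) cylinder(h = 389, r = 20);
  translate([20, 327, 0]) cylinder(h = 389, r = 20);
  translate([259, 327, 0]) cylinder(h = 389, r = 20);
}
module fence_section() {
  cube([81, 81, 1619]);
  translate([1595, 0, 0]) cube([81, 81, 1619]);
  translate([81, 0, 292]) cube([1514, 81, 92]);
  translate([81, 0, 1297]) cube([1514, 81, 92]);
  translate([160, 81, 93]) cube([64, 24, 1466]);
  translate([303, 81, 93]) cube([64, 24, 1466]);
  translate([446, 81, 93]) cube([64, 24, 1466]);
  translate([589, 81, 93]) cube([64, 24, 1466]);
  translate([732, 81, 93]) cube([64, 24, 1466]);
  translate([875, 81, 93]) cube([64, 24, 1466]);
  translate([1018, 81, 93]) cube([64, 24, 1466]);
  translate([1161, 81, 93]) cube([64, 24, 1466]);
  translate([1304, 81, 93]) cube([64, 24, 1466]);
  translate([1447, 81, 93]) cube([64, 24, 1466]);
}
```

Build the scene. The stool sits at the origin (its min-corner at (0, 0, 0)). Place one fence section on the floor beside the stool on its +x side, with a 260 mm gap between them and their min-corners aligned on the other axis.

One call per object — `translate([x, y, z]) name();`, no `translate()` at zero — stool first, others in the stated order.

stool();
translate([539, 0, 0]) fence_section();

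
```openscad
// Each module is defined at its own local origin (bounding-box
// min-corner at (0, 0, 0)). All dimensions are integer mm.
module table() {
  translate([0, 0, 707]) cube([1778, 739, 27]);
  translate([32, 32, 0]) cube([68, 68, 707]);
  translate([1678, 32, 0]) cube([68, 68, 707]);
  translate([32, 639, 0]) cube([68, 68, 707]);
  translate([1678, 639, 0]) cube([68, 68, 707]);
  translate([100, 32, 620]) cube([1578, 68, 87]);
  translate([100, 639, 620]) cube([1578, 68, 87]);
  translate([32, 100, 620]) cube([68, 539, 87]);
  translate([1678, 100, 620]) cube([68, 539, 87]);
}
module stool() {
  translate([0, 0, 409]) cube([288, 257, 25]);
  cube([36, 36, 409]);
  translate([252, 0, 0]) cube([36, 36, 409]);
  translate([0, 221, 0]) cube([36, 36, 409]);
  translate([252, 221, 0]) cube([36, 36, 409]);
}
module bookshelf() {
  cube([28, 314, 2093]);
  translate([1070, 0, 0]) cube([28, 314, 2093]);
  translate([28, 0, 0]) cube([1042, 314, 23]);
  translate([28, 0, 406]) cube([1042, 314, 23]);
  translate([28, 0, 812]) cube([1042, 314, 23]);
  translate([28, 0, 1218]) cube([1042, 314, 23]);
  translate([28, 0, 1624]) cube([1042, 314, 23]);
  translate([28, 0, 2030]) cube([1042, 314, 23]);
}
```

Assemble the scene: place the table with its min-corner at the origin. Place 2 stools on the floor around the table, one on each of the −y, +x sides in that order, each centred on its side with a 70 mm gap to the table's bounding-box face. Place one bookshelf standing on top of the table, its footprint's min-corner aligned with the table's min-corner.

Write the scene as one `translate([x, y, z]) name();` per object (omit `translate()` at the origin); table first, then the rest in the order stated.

table();
translate([745, -327, 0]) stool();
translate([1848, 241, 0]) stool();
translate([0, 0, 734]) bookshelf();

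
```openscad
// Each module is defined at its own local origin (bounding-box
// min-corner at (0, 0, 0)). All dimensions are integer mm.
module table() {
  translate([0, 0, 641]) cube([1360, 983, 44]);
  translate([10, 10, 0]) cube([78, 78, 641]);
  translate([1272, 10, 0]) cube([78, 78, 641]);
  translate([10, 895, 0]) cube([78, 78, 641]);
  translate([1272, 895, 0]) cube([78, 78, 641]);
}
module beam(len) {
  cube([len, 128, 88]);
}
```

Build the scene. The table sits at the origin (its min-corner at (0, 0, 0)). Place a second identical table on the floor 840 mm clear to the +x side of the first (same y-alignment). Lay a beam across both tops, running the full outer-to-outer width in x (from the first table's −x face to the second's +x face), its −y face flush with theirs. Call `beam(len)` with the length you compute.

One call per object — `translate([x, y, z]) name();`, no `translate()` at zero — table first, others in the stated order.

table();
translate([2200, 0, 0]) table();
translate([0, 0, 685]) beam(3560);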